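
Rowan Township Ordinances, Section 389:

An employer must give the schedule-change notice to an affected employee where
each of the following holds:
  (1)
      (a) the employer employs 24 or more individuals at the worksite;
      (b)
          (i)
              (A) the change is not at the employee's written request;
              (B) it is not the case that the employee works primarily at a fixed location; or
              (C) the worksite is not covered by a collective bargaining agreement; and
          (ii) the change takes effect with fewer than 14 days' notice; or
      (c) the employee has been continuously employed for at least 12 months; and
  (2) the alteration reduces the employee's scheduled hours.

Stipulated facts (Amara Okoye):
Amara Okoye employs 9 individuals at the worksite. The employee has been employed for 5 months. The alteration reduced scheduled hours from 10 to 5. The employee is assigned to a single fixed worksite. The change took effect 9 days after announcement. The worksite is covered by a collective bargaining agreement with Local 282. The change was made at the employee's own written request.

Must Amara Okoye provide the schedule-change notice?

No — not required.

(a) ≥ 24 at site — not satisfied.
(A) not employee-requested — not met.
(B) not (fixed location) — not met.
(C) no CBA — not met.
(i) = F OR F OR F = false.
(ii) < 14 days' notice — met.
(b): F AND T → false.
(c) tenure ≥ 12 mo. — not satisfied.
(1) = F OR F OR F = false.
(2) hours reduced — met.
Overall: F AND T → false.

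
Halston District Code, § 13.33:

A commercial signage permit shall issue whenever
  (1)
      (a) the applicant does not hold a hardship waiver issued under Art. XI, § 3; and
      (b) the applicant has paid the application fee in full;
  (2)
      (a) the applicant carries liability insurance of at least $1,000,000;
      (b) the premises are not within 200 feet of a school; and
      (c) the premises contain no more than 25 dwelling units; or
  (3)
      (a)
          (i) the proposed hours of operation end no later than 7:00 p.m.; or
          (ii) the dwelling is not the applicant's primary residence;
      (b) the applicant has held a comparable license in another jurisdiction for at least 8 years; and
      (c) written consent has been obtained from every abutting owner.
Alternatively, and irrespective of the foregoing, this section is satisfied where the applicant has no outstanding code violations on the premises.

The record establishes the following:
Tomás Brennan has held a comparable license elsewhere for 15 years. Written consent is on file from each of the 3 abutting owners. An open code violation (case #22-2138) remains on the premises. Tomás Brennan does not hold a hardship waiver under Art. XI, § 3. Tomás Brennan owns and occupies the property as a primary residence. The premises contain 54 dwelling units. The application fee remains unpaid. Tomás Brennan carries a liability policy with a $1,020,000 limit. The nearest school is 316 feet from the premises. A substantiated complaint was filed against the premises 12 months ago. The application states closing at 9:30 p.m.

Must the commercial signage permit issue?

(a) not (hardship waiver) — holds.
(b) fee paid — not met.
(1): T AND F → false.
(a) insurance ≥ $1,000,000 — met.
(b) ≥200 ft from school — met.
(c) ≤ 25 units — not satisfied.
(2) = T AND T AND F = false.
(i) closes by 7 p.m. — fails.
(ii) not (primary residence) — fails.
(a): F OR F → false.
(b) prior license ≥ 8 yr — holds.
(c) all abutters consent — satisfied.
So (3) is not satisfied (F AND T AND T).
So Overall is not satisfied (F OR F OR F).
Exception (no code violations) — not satisfied.
Result: main false OR exception false → false.

No — denied.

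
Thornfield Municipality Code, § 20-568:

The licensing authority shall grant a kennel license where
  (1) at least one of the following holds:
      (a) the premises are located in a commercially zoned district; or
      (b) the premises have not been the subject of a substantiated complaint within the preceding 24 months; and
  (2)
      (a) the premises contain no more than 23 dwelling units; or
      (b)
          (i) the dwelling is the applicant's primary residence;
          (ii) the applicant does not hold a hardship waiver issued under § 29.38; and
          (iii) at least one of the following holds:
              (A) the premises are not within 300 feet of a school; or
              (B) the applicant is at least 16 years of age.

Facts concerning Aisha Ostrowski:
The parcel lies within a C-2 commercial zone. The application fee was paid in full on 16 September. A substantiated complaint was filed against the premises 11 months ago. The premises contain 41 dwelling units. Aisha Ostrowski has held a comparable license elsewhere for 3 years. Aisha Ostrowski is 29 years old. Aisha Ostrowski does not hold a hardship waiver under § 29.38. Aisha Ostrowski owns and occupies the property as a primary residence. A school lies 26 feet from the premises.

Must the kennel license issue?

Yes — granted.

(a) commercially zoned — satisfied.
(b) no complaint in 24 mo. — not satisfied.
(1) = T OR F = true.
(a) ≤ 23 units — not met.
(i) primary residence — satisfied.
(ii) not (hardship waiver) — satisfied.
(A) ≥300 ft from school — fails.
(B) age ≥ 16 — met.
(iii) = F OR T = true.
(b): T AND T AND T → true.
So (2) is satisfied (F OR T).
So Overall is satisfied (T AND T).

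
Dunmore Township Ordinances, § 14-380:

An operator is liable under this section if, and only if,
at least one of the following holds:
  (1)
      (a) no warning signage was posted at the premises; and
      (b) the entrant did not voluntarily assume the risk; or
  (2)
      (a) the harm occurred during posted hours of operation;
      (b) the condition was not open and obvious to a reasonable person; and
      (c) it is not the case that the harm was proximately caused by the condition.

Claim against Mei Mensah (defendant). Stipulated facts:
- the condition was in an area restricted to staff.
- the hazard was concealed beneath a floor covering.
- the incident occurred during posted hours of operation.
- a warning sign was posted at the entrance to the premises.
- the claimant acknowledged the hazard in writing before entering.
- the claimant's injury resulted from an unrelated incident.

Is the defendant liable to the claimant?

(a) no signage posted — not satisfied.
(b) no assumed risk — not met.
So (1) is not satisfied (F AND F).
(a) during posted hours — met.
(b) not open/obvious — satisfied.
(c) not (proximate cause) — satisfied.
So (2) is satisfied (T AND T AND T).
So Overall is satisfied (F OR T).

Yes — liable.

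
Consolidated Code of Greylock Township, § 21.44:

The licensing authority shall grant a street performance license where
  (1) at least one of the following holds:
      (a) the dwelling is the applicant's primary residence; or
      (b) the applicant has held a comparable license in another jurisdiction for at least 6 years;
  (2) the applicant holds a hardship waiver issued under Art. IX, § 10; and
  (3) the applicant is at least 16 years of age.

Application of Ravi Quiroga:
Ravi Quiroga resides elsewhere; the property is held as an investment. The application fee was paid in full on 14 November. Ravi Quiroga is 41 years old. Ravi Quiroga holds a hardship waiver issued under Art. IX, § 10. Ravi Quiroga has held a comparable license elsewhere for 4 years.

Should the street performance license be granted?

(a) primary residence — not met.
(b) prior license ≥ 6 yr — not satisfied.
(1): F OR F → false.
(2) hardship waiver — satisfied.
(3) age ≥ 16 — satisfied.
Overall = F AND T AND T = false.

No — denied.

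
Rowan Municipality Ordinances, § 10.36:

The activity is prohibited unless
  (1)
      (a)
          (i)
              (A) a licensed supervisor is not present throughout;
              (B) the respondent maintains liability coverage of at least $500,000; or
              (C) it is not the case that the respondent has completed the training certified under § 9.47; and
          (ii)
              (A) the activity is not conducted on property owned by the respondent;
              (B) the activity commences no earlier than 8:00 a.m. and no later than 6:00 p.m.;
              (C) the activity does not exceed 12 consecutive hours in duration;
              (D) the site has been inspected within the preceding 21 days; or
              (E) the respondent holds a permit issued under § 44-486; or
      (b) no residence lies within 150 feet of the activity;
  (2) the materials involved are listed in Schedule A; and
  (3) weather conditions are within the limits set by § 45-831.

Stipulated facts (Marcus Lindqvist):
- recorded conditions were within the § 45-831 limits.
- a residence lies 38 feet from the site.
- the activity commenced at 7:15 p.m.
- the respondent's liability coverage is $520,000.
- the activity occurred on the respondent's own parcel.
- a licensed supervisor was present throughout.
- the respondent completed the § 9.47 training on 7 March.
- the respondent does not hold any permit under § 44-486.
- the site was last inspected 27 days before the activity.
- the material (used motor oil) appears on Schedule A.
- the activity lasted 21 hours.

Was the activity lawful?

No — unlawful.

(A) not (supervisor present) — not satisfied.
(B) coverage ≥ $500,000 — met.
(C) not (training certified) — fails.
(i) = F OR T OR F = true.
(A) not (own property) — fails.
(B) start within hours — fails.
(C) ≤ 12 hrs duration — not met.
(D) site inspected — fails.
(E) holds permit — fails.
(ii): F OR F OR F OR F OR F → false.
(a) = T AND F = false.
(b) no residence in 150 ft — not satisfied.
So (1) is not satisfied (F OR F).
(2) Schedule A material — holds.
(3) weather ok — met.
Overall: F AND T AND T → false.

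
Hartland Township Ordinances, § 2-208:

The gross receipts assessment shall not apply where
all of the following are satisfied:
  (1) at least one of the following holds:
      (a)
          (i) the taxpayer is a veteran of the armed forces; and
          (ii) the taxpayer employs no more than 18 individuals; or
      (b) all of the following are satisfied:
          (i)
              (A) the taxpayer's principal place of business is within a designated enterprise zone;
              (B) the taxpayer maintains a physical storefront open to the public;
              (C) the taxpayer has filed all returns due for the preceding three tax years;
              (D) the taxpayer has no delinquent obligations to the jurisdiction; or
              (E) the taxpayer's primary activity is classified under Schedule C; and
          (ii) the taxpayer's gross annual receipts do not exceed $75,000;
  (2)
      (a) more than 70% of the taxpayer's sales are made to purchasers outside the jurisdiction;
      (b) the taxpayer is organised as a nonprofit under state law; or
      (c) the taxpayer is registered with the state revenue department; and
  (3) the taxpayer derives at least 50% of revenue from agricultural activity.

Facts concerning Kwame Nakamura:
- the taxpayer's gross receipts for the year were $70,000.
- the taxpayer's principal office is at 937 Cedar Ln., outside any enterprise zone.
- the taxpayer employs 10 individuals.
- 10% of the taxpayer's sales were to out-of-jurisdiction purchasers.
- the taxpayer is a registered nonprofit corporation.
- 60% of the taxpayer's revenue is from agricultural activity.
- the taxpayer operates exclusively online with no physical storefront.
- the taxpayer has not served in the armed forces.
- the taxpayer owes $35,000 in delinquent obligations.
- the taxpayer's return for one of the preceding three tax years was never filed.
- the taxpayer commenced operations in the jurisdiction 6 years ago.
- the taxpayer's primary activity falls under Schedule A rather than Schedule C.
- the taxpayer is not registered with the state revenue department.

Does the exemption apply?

No — not exempt.

(i) veteran — not met.
(ii) ≤ 18 employees — met.
(a): F AND T → false.
(A) in enterprise zone — not satisfied.
(B) has storefront — not satisfied.
(C) returns current — not met.
(D) no delinquency — not met.
(E) Schedule C activity — not satisfied.
(i): F OR F OR F OR F OR F → false.
(ii) receipts ≤ $75,000 — met.
So (b) is not satisfied (F AND T).
(1): F OR F → false.
(a) >70% out-of-jur. sales — not met.
(b) nonprofit — holds.
(c) state-registered — not satisfied.
(2): F OR T OR F → true.
(3) ≥50% agricultural — met.
So Overall is not satisfied (F AND T AND T).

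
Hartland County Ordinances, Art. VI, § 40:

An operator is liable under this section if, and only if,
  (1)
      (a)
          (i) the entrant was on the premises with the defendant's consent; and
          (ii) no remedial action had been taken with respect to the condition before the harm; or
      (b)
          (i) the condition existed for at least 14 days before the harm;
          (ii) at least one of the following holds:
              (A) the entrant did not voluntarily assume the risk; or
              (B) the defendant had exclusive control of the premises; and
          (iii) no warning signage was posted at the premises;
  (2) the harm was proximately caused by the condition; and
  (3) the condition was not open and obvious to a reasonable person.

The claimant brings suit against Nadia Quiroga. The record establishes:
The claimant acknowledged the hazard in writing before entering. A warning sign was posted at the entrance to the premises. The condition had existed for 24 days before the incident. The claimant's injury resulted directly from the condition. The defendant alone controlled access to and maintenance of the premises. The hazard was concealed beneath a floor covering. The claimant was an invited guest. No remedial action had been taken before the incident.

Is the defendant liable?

(i) consent to enter — holds.
(ii) no remedial action — holds.
So (a) is satisfied (T AND T).
(i) condition ≥14 days old — satisfied.
(A) no assumed risk — not met.
(B) exclusive control — met.
(ii) = F OR T = true.
(iii) no signage posted — not satisfied.
(b) = T AND T AND F = false.
(1): T OR F → true.
(2) proximate cause — satisfied.
(3) not open/obvious — satisfied.
Overall = T AND T AND T = true.

Yes — liable.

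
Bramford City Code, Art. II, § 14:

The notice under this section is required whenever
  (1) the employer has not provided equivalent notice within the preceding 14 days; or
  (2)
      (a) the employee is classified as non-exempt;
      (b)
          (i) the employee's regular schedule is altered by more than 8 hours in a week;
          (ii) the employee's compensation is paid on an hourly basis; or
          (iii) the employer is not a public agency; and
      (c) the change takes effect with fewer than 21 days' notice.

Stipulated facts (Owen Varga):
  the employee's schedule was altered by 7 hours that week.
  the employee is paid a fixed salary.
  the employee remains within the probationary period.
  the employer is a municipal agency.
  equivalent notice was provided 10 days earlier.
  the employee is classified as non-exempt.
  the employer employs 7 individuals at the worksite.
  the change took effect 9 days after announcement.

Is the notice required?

No — not required.

(1) no recent notice — not met.
(a) non-exempt — holds.
(i) schedule shift > 8h — fails.
(ii) hourly-paid — not met.
(iii) not (public agency) — fails.
(b): F OR F OR F → false.
(c) < 21 days' notice — met.
So (2) is not satisfied (T AND F AND T).
Overall = F OR F = false.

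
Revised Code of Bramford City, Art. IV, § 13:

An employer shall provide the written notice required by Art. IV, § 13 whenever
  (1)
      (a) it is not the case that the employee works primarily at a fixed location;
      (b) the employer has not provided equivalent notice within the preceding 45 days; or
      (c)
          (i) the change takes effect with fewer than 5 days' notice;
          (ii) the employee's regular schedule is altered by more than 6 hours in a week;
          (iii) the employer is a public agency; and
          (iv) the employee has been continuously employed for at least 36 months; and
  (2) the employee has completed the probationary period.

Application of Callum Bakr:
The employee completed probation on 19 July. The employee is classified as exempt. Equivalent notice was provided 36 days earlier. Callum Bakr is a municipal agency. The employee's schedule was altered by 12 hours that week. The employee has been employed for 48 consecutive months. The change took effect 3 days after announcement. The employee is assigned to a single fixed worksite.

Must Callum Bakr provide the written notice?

(a) not (fixed location) — fails.
(b) no recent notice — not satisfied.
(i) < 5 days' notice — met.
(ii) schedule shift > 6h — met.
(iii) public agency — met.
(iv) tenure ≥ 36 mo. — met.
(c) = T AND T AND T AND T = true.
So (1) is satisfied (F OR F OR T).
(2) past probation — satisfied.
Overall = T AND T = true.

Yes — required.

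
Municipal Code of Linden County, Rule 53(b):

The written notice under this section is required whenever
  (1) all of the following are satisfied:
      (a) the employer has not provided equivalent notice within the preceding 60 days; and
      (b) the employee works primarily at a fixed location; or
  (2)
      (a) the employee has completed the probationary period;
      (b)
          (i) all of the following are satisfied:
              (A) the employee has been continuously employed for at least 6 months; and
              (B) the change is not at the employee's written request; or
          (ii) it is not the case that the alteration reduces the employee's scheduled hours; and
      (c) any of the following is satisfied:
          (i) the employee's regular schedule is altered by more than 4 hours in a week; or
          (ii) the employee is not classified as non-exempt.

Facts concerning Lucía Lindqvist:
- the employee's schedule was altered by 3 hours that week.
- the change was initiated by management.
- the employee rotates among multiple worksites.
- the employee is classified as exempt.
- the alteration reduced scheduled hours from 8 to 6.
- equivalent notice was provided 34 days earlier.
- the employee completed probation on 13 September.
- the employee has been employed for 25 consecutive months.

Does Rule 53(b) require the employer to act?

(a) no recent notice — fails.
(b) fixed location — not satisfied.
(1): F AND F → false.
(a) past probation — met.
(A) tenure ≥ 6 mo. — met.
(B) not employee-requested — satisfied.
So (i) is satisfied (T AND T).
(ii) not (hours reduced) — not met.
(b): T OR F → true.
(i) schedule shift > 4h — fails.
(ii) not (non-exempt) — holds.
So (c) is satisfied (F OR T).
So (2) is satisfied (T AND T AND T).
Overall = F OR T = true.

Yes — required.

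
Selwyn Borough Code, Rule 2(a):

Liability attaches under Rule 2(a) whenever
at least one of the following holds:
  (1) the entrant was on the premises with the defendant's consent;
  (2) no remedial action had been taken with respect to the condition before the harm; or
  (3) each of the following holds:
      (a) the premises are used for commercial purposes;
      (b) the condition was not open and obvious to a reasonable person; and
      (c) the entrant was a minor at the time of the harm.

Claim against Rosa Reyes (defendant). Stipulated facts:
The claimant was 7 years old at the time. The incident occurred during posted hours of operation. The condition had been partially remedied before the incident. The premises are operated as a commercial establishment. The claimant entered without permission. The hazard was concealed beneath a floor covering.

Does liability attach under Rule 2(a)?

Yes — liable.

(1) consent to enter — not met.
(2) no remedial action — not satisfied.
(a) commercial use — holds.
(b) not open/obvious — satisfied.
(c) entrant a minor — met.
So (3) is satisfied (T AND T AND T).
So Overall is satisfied (F OR F OR T).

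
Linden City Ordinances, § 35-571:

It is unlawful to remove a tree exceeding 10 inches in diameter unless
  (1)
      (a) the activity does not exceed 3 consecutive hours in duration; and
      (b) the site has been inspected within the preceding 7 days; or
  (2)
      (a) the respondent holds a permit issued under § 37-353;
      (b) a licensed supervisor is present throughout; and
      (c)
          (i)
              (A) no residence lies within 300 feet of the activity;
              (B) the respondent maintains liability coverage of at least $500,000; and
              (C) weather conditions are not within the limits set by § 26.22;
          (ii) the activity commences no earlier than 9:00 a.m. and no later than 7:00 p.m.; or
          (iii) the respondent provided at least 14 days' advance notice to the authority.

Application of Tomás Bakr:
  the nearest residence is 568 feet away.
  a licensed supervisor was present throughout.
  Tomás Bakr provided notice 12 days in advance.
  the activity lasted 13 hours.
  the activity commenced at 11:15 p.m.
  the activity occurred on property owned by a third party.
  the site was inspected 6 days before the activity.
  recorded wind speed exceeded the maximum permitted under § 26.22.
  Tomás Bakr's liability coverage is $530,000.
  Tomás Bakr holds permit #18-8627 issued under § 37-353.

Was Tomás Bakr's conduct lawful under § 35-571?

Yes — lawful.

(a) ≤ 3 hrs duration — not met.
(b) site inspected — holds.
(1) = F AND T = false.
(a) holds permit — satisfied.
(b) supervisor present — satisfied.
(A) no residence in 300 ft — holds.
(B) coverage ≥ $500,000 — holds.
(C) not (weather ok) — met.
(i): T AND T AND T → true.
(ii) start within hours — not met.
(iii) ≥14 days' notice — not met.
So (c) is satisfied (T OR F OR F).
So (2) is satisfied (T AND T AND T).
So Overall is satisfied (F OR T).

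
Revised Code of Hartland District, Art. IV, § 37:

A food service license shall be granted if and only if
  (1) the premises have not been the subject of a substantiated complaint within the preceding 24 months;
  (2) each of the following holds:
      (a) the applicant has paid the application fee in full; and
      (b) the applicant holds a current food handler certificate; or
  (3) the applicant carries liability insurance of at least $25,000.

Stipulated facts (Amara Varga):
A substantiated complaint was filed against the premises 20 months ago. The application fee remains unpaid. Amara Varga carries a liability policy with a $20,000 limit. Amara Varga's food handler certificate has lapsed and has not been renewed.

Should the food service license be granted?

(1) no complaint in 24 mo. — not met.
(a) fee paid — fails.
(b) food handler cert. — fails.
So (2) is not satisfied (F AND F).
(3) insurance ≥ $25,000 — not met.
Overall = F OR F OR F = false.

No — denied.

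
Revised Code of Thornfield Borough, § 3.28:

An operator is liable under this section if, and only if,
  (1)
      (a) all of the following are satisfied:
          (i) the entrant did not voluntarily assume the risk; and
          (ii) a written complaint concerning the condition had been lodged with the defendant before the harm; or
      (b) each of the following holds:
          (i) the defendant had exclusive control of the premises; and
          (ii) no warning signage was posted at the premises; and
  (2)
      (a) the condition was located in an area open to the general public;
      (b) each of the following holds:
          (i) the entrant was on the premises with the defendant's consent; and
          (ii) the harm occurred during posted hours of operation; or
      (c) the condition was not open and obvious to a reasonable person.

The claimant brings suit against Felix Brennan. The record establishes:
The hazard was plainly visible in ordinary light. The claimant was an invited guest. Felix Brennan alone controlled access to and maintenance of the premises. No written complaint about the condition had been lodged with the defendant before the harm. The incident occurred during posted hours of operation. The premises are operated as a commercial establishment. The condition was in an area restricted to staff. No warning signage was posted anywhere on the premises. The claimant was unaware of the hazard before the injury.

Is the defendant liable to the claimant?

(i) no assumed risk — holds.
(ii) complaint lodged — not satisfied.
(a): T AND F → false.
(i) exclusive control — holds.
(ii) no signage posted — met.
(b) = T AND T = true.
So (1) is satisfied (F OR T).
(a) public area — not satisfied.
(i) consent to enter — met.
(ii) during posted hours — satisfied.
So (b) is satisfied (T AND T).
(c) not open/obvious — not met.
(2): F OR T OR F → true.
Overall: T AND T → true.

Yes — liable.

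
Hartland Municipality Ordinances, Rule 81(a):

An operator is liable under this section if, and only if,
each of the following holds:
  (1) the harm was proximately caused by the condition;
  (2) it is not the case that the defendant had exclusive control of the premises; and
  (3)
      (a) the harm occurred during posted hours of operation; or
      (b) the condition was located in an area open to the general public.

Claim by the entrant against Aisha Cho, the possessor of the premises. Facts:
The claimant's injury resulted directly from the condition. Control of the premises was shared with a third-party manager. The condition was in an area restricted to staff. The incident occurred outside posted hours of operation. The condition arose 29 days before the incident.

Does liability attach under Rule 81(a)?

No — not liable.

(1) proximate cause — met.
(2) not (exclusive control) — holds.
(a) during posted hours — not met.
(b) public area — not satisfied.
(3): F OR F → false.
Overall = T AND T AND F = false.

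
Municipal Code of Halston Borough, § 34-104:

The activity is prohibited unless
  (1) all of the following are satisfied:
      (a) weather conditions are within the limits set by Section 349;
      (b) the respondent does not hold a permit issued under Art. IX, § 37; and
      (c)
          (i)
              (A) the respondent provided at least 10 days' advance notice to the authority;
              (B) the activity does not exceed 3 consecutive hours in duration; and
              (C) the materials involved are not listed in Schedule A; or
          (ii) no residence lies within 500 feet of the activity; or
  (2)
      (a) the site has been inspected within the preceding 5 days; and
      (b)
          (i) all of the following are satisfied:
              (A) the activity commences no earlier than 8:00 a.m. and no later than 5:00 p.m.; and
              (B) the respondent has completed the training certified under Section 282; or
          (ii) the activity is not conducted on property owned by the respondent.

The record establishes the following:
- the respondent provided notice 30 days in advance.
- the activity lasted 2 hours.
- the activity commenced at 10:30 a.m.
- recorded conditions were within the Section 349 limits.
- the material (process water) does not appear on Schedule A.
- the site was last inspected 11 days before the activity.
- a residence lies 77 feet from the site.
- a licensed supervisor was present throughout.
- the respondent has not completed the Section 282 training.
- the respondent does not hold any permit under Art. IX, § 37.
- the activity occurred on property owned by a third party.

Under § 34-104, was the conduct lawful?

(a) weather ok — satisfied.
(b) not (holds permit) — holds.
(A) ≥10 days' notice — holds.
(B) ≤ 3 hrs duration — satisfied.
(C) not (Schedule A material) — met.
(i): T AND T AND T → true.
(ii) no residence in 500 ft — fails.
(c) = T OR F = true.
So (1) is satisfied (T AND T AND T).
(a) site inspected — not satisfied.
(A) start within hours — met.
(B) training certified — not met.
(i) = T AND F = false.
(ii) not (own property) — met.
(b) = F OR T = true.
So (2) is not satisfied (F AND T).
Overall = T OR F = true.

Yes — lawful.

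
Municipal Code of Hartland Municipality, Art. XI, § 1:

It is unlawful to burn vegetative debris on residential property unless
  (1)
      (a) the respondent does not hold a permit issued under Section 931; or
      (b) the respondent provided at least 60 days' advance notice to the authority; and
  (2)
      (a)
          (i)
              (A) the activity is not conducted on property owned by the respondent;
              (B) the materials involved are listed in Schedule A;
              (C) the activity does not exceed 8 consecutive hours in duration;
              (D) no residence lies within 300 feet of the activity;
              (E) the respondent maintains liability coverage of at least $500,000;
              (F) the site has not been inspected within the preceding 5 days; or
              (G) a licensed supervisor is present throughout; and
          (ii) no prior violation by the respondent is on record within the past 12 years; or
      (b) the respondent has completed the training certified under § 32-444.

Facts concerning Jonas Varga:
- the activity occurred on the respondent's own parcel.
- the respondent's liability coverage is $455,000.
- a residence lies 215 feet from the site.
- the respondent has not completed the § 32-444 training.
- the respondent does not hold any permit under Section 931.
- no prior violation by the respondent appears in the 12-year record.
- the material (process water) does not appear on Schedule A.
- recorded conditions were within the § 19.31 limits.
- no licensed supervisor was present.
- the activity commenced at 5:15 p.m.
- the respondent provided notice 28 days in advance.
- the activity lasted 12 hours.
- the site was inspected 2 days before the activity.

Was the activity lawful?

No — unlawful.

(a) not (holds permit) — satisfied.
(b) ≥60 days' notice — not met.
(1): T OR F → true.
(A) not (own property) — not satisfied.
(B) Schedule A material — not satisfied.
(C) ≤ 8 hrs duration — not satisfied.
(D) no residence in 300 ft — not satisfied.
(E) coverage ≥ $500,000 — not satisfied.
(F) not (site inspected) — not satisfied.
(G) supervisor present — fails.
(i): F OR F OR F OR F OR F OR F OR F → false.
(ii) no prior violation — satisfied.
So (a) is not satisfied (F AND T).
(b) training certified — not satisfied.
(2): F OR F → false.
Overall: T AND F → false.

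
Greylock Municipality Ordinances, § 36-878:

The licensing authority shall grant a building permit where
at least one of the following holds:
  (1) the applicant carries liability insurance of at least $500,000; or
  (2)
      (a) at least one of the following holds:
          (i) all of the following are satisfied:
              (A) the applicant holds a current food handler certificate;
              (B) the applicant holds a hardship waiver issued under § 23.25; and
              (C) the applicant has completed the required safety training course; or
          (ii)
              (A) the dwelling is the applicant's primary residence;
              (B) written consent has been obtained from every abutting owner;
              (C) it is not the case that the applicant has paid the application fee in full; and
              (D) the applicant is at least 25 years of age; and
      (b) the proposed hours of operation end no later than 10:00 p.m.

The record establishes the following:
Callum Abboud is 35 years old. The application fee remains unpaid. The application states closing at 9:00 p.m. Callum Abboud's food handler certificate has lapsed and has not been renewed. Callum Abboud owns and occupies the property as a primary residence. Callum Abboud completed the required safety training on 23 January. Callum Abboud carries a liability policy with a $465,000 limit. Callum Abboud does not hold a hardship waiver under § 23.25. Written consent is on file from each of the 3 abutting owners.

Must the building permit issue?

(1) insurance ≥ $500,000 — not satisfied.
(A) food handler cert. — not satisfied.
(B) hardship waiver — not satisfied.
(C) safety training — satisfied.
(i) = F AND F AND T = false.
(A) primary residence — satisfied.
(B) all abutters consent — met.
(C) not (fee paid) — met.
(D) age ≥ 25 — satisfied.
(ii) = T AND T AND T AND T = true.
(a): F OR T → true.
(b) closes by 10 p.m. — satisfied.
(2): T AND T → true.
So Overall is satisfied (F OR T).

Yes — granted.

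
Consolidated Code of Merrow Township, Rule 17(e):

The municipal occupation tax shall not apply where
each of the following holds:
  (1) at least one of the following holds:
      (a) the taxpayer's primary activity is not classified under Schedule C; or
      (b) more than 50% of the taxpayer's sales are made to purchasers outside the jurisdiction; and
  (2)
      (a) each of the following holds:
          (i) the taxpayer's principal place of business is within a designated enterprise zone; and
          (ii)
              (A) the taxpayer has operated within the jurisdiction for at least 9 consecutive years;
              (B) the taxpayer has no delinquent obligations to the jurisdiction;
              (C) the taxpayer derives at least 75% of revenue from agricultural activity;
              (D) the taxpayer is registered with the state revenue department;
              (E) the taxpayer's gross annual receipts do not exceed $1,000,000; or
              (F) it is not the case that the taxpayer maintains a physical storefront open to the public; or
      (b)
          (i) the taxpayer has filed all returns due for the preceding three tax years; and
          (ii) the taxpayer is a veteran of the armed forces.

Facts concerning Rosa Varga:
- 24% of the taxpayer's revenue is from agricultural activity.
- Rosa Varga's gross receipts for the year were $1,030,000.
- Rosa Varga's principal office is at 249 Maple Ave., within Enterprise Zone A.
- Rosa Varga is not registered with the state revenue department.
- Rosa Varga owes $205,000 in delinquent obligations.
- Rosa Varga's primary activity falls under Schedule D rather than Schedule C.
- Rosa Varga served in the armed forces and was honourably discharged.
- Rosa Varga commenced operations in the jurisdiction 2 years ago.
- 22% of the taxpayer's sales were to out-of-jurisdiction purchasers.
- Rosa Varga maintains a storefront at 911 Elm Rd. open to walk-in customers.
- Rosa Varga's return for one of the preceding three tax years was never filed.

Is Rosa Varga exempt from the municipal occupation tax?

No — not exempt.

(a) not (Schedule C activity) — satisfied.
(b) >50% out-of-jur. sales — fails.
(1) = T OR F = true.
(i) in enterprise zone — satisfied.
(A) ≥ 9 yrs in jurisdiction — fails.
(B) no delinquency — not met.
(C) ≥75% agricultural — not satisfied.
(D) state-registered — fails.
(E) receipts ≤ $1,000,000 — not satisfied.
(F) not (has storefront) — not satisfied.
(ii) = F OR F OR F OR F OR F OR F = false.
(a) = T AND F = false.
(i) returns current — not satisfied.
(ii) veteran — satisfied.
(b): F AND T → false.
(2) = F OR F = false.
Overall: T AND F → false.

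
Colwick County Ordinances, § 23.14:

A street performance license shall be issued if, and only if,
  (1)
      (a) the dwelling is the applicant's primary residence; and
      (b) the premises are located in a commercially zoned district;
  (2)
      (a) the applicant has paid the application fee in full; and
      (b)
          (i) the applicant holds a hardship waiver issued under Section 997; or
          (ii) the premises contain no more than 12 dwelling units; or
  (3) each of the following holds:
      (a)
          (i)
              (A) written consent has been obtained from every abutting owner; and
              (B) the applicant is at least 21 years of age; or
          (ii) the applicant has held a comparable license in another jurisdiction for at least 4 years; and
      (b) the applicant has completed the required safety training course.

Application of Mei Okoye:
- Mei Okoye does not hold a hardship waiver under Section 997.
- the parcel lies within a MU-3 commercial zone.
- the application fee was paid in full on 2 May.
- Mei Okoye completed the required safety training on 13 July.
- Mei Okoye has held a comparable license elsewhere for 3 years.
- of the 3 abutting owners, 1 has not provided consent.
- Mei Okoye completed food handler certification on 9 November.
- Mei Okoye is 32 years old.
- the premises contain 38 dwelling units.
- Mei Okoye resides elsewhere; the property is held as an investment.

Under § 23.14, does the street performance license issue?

(a) primary residence — fails.
(b) commercially zoned — satisfied.
So (1) is not satisfied (F AND T).
(a) fee paid — holds.
(i) hardship waiver — not met.
(ii) ≤ 12 units — fails.
(b): F OR F → false.
(2): T AND F → false.
(A) all abutters consent — fails.
(B) age ≥ 21 — satisfied.
So (i) is not satisfied (F AND T).
(ii) prior license ≥ 4 yr — not met.
(a): F OR F → false.
(b) safety training — met.
(3): F AND T → false.
Overall = F OR F OR F = false.

No — denied.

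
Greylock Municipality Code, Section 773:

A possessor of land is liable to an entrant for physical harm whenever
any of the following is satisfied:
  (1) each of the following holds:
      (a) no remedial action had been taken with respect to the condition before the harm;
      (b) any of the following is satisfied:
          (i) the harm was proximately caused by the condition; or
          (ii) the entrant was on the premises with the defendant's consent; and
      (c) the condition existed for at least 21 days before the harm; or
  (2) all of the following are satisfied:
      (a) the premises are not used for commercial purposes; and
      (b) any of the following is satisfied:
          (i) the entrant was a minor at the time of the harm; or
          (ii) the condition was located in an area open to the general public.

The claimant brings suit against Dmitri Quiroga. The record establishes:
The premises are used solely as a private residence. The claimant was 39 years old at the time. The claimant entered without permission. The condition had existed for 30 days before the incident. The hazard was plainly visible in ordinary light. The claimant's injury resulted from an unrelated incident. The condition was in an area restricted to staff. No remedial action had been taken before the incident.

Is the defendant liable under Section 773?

No — not liable.

(a) no remedial action — met.
(i) proximate cause — not met.
(ii) consent to enter — not met.
(b) = F OR F = false.
(c) condition ≥21 days old — satisfied.
(1): T AND F AND T → false.
(a) not (commercial use) — satisfied.
(i) entrant a minor — not met.
(ii) public area — not satisfied.
So (b) is not satisfied (F OR F).
So (2) is not satisfied (T AND F).
Overall: F OR F → false.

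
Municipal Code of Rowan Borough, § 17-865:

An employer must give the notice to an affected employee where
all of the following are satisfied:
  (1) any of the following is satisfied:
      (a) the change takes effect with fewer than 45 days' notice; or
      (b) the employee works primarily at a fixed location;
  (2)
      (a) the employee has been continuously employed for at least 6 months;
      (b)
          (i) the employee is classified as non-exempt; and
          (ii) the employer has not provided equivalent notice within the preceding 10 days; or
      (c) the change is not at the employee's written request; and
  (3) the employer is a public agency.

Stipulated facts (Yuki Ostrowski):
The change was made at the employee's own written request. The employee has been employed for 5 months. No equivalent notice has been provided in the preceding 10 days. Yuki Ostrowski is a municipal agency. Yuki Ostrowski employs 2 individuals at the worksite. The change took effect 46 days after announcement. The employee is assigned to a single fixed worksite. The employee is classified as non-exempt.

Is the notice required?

Yes — required.

(a) < 45 days' notice — not satisfied.
(b) fixed location — met.
(1) = F OR T = true.
(a) tenure ≥ 6 mo. — not met.
(i) non-exempt — met.
(ii) no recent notice — satisfied.
So (b) is satisfied (T AND T).
(c) not employee-requested — not satisfied.
(2) = F OR T OR F = true.
(3) public agency — satisfied.
Overall = T AND T AND T = true.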